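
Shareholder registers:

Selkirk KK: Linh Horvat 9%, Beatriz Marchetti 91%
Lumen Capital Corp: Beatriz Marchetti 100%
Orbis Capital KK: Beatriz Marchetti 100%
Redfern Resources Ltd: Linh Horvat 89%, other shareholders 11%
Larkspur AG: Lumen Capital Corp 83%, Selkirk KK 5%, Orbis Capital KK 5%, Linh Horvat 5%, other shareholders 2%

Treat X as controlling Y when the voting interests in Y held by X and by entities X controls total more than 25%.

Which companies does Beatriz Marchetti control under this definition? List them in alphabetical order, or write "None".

Beatriz holds 91% of Selkirk, so Beatriz controls Selkirk.
Beatriz holds 100% of Lumen, so Beatriz controls Lumen.
Beatriz holds 100% of Orbis, so Beatriz controls Orbis.
Lumen and Selkirk and Orbis together hold 83% + 5% + 5% = 93% of Larkspur, so Beatriz controls Larkspur.
No other company's threshold is met.

Larkspur AG, Lumen Capital Corp, Orbis Capital KK, Selkirk KK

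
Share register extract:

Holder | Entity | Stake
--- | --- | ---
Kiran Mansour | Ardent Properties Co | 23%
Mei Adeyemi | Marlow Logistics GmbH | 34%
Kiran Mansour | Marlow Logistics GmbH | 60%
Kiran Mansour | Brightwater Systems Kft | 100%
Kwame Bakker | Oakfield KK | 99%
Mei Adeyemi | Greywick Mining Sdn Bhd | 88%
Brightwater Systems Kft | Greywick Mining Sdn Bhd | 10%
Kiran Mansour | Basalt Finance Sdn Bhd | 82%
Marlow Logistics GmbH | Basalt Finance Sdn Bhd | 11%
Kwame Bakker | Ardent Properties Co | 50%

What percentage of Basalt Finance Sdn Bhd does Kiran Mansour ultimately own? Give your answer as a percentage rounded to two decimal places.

88.60%

Kiran reaches Basalt along 2 paths.
Direct stake: 82% = 82%.
Via Marlow: 60% × 11% = 6.6%.
Total: 82% + 6.6% = 88.6%.
Rounded: 88.60%.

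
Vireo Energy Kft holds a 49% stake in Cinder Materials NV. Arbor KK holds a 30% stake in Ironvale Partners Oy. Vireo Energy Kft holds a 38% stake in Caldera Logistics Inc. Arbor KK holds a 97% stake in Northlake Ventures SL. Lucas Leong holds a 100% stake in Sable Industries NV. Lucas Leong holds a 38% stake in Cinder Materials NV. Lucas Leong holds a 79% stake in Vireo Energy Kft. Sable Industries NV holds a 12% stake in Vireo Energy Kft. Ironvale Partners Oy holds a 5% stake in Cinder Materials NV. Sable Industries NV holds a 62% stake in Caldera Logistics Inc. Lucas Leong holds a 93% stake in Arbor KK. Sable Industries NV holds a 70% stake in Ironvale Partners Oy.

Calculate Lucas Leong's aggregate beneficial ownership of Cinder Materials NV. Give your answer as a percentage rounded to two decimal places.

Lucas reaches Cinder along 5 paths.
Via Sable → Vireo: 100% × 12% × 49% = 5.88%.
Via Vireo: 79% × 49% = 38.71%.
Direct stake: 38% = 38%.
Via Sable → Ironvale: 100% × 70% × 5% = 3.5%.
Via Arbor → Ironvale: 93% × 30% × 5% = 1.395%.
Total: 5.88% + 38.71% + 38% + 3.5% + 1.395% = 87.485%.
Rounded: 87.49%.

87.49%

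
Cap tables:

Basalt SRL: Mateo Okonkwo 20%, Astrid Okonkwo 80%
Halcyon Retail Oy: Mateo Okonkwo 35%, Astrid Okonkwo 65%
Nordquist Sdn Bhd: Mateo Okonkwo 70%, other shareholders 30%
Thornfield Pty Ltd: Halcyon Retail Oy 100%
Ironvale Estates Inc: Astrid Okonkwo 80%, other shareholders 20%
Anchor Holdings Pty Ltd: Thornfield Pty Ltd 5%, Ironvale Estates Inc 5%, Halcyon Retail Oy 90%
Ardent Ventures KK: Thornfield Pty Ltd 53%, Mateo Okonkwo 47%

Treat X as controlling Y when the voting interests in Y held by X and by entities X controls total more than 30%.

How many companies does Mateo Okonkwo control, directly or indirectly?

5

Mateo holds 35% of Halcyon, so Mateo controls Halcyon.
Mateo holds 70% of Nordquist, so Mateo controls Nordquist.
Halcyon holds 100% of Thornfield, so Mateo controls Thornfield.
Thornfield and Halcyon together hold 5% + 90% = 95% of Anchor, so Mateo controls Anchor.
Thornfield and Mateo together hold 53% + 47% = 100% of Ardent, so Mateo controls Ardent.
No other company's threshold is met.
Mateo controls 5 companies.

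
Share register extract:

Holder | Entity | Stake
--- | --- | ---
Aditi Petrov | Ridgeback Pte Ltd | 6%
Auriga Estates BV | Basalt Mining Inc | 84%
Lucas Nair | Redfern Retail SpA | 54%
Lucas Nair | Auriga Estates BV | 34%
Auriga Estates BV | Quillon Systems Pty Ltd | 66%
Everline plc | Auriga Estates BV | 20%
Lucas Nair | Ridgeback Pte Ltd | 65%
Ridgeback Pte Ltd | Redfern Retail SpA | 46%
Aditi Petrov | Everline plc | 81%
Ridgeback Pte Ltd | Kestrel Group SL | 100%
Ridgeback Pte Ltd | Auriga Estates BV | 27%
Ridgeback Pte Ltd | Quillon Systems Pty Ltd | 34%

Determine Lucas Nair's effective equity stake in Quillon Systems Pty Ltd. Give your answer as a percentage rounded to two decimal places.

56.12%

Lucas reaches Quillon along 3 paths.
Via Ridgeback → Auriga: 65% × 27% × 66% = 11.583%.
Via Auriga: 34% × 66% = 22.44%.
Via Ridgeback: 65% × 34% = 22.1%.
Total: 11.583% + 22.44% + 22.1% = 56.123%.
Rounded: 56.12%.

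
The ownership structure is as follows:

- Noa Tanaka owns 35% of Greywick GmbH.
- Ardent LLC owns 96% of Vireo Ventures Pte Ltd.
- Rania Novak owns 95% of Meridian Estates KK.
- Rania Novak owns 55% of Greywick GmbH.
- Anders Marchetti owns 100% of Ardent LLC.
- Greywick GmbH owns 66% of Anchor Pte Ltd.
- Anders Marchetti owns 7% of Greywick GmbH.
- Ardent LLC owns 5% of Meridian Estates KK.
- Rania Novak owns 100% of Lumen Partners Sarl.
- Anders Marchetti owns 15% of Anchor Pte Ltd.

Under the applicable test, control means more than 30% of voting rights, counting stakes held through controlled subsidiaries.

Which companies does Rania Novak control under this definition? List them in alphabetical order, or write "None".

Anchor Pte Ltd, Greywick GmbH, Lumen Partners Sarl, Meridian Estates KK

Rania holds 55% of Greywick, so Rania controls Greywick.
Rania holds 95% of Meridian, so Rania controls Meridian.
Greywick holds 66% of Anchor, so Rania controls Anchor.
Rania holds 100% of Lumen, so Rania controls Lumen.
No other company's threshold is met.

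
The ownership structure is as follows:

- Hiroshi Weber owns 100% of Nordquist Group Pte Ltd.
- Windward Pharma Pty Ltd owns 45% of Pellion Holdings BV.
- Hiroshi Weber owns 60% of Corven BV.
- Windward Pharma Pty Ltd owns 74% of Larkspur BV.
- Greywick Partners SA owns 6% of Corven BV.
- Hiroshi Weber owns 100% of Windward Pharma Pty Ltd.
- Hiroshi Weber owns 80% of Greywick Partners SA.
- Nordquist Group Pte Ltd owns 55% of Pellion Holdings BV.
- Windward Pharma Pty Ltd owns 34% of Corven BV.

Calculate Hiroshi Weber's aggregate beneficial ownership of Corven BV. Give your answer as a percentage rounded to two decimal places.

Hiroshi reaches Corven along 3 paths.
Via Windward: 100% × 34% = 34%.
Direct stake: 60% = 60%.
Via Greywick: 80% × 6% = 4.8%.
Total: 34% + 60% + 4.8% = 98.8%.
Rounded: 98.80%.

98.80%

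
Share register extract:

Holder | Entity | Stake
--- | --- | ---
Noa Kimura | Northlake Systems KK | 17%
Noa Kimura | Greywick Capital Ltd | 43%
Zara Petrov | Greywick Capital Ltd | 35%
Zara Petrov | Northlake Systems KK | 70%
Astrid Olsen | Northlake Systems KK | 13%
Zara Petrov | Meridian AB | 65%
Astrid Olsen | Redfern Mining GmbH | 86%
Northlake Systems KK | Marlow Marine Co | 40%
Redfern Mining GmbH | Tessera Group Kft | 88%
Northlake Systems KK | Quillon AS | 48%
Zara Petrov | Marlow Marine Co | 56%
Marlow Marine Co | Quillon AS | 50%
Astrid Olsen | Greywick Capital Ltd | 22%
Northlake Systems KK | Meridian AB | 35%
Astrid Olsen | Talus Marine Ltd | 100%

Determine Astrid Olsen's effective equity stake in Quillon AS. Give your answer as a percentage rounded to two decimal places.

Astrid reaches Quillon along 2 paths.
Via Northlake: 13% × 48% = 6.24%.
Via Northlake → Marlow: 13% × 40% × 50% = 2.6%.
Total: 6.24% + 2.6% = 8.84%.

8.84%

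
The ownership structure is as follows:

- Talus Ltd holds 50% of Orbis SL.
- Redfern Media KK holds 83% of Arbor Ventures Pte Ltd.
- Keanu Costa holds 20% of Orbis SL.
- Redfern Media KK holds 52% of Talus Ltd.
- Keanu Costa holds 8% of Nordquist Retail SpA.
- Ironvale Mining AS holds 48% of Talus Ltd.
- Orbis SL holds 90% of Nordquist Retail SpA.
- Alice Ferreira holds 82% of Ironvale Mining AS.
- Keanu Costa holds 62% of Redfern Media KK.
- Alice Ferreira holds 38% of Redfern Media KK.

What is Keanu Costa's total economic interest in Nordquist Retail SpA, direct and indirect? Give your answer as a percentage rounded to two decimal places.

40.51%

Keanu reaches Nordquist along 3 paths.
Direct stake: 8% = 8%.
Via Redfern → Talus → Orbis: 62% × 52% × 50% × 90% = 14.508%.
Via Orbis: 20% × 90% = 18%.
Total: 8% + 14.508% + 18% = 40.508%.
Rounded: 40.51%.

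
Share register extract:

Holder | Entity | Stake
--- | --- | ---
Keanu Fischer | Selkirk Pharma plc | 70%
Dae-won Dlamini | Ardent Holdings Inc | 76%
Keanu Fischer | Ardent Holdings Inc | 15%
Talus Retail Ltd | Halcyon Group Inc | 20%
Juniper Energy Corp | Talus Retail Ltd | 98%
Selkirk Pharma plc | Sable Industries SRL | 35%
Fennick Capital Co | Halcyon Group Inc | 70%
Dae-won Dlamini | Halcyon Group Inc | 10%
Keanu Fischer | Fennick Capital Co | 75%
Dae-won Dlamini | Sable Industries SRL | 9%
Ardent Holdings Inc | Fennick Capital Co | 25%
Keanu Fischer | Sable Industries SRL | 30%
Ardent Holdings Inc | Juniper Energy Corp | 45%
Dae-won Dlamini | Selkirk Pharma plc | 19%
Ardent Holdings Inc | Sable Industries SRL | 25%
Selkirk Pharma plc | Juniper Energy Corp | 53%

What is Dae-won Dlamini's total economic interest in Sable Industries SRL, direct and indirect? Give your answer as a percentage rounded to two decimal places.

Dae-won reaches Sable along 3 paths.
Via Ardent: 76% × 25% = 19%.
Via Selkirk: 19% × 35% = 6.65%.
Direct stake: 9% = 9%.
Total: 19% + 6.65% + 9% = 34.65%.

34.65%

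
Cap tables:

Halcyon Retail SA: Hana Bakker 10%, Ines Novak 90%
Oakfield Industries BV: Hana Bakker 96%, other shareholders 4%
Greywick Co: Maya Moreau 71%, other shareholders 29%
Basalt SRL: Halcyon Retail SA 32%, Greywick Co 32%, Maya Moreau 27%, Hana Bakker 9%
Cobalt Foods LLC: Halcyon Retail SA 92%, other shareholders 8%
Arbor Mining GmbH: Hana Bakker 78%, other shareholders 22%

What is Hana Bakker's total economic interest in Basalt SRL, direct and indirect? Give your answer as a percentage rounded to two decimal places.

12.20%

Hana reaches Basalt along 2 paths.
Via Halcyon: 10% × 32% = 3.2%.
Direct stake: 9% = 9%.
Total: 3.2% + 9% = 12.2%.
Rounded: 12.20%.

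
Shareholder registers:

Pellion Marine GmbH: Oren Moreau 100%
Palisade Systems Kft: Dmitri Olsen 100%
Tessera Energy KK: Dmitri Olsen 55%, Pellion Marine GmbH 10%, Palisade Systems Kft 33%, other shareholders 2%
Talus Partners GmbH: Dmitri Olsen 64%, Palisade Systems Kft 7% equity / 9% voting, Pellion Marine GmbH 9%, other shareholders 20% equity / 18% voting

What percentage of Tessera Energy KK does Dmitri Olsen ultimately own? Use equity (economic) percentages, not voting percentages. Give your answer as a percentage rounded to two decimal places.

Dmitri reaches Tessera along 2 paths.
Direct stake: 55% = 55%.
Via Palisade: 100% × 33% = 33%.
Total: 55% + 33% = 88%.
Rounded: 88.00%.

88.00%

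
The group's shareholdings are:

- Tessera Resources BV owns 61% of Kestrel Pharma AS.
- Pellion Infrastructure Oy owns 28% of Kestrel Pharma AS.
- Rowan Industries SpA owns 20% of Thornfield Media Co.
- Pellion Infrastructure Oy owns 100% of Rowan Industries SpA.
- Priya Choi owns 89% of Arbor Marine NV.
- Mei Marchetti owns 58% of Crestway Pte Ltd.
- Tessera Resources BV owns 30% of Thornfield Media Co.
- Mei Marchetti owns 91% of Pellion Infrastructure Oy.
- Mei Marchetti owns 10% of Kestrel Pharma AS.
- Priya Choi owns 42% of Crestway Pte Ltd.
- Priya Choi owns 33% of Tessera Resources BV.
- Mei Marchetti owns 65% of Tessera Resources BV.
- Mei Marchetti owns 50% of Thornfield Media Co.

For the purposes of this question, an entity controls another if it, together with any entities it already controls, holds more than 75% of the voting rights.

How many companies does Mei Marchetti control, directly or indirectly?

Mei holds 91% of Pellion, so Mei controls Pellion.
Pellion holds 100% of Rowan, so Mei controls Rowan.
No other company's threshold is met.
Mei controls 2 companies.

2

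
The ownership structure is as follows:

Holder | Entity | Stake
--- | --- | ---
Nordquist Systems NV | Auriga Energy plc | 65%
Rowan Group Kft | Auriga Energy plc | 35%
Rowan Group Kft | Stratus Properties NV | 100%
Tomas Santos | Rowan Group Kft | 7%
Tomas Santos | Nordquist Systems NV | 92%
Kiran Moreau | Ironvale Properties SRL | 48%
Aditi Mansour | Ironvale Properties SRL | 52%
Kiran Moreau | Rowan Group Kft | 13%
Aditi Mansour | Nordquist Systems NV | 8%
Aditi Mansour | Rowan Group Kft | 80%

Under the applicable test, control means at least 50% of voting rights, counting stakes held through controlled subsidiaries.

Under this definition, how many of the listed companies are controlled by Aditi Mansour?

Aditi holds 80% of Rowan, so Aditi controls Rowan.
Aditi holds 52% of Ironvale, so Aditi controls Ironvale.
Rowan holds 100% of Stratus, so Aditi controls Stratus.
No other company's threshold is met.
Aditi controls 3 companies.

3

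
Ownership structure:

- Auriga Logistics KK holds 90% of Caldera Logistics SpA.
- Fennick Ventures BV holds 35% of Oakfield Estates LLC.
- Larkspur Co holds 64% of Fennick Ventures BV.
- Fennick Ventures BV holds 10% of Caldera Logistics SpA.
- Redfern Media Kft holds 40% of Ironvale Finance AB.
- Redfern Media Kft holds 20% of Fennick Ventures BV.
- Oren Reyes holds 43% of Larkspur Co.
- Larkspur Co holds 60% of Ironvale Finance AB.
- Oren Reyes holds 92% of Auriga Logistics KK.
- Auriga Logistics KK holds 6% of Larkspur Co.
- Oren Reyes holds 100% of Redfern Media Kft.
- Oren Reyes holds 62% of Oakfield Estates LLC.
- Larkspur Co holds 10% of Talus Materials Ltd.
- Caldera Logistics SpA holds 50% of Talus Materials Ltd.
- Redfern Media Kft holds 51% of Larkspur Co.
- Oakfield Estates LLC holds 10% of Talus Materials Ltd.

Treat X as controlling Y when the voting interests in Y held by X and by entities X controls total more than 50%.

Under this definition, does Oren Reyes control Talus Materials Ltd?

Yes

Oren holds 92% of Auriga, so Oren controls Auriga.
Oren holds 100% of Redfern, so Oren controls Redfern.
Redfern and Auriga and Oren together hold 51% + 6% + 43% = 100% of Larkspur, so Oren controls Larkspur.
Redfern and Larkspur together hold 20% + 64% = 84% of Fennick, so Oren controls Fennick.
Fennick and Oren together hold 35% + 62% = 97% of Oakfield, so Oren controls Oakfield.
Fennick and Auriga together hold 10% + 90% = 100% of Caldera, so Oren controls Caldera.
Larkspur and Oakfield and Caldera together hold 10% + 10% + 50% = 70% of Talus, so Oren controls Talus.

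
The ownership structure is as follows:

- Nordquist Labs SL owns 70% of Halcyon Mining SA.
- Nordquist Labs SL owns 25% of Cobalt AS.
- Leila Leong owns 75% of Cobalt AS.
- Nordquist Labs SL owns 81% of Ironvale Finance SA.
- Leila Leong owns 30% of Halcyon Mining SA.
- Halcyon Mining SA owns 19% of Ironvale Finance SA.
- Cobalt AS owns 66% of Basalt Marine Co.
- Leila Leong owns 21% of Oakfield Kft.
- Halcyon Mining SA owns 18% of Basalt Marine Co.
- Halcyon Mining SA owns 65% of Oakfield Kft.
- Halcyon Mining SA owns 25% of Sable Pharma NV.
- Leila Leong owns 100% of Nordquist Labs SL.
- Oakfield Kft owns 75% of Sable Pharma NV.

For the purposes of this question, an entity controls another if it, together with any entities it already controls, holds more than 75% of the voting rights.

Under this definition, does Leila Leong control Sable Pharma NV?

Yes

Leila holds 100% of Nordquist, so Leila controls Nordquist.
Nordquist and Leila together hold 70% + 30% = 100% of Halcyon, so Leila controls Halcyon.
Halcyon and Leila together hold 65% + 21% = 86% of Oakfield, so Leila controls Oakfield.
Halcyon and Oakfield together hold 25% + 75% = 100% of Sable, so Leila controls Sable.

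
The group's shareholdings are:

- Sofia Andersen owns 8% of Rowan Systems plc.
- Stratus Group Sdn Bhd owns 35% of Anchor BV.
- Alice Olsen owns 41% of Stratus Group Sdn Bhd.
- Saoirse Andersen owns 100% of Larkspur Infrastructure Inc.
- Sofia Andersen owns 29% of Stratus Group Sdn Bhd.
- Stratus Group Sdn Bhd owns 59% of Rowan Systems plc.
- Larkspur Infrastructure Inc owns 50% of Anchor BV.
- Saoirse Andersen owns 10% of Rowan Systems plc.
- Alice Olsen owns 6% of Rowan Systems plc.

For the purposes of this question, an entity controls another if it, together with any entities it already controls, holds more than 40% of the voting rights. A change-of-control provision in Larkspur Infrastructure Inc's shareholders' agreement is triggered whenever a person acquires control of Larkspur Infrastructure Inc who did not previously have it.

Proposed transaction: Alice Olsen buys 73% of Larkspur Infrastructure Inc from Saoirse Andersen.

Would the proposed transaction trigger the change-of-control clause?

The purchase adds only to Alice's holdings (Saoirse's stake shrinks), so Alice is the only person who could newly come to control Larkspur.
Alice holds 41% of Stratus, so Alice controls Stratus.
Stratus and Alice together hold 59% + 6% = 65% of Rowan, so Alice controls Rowan.
Neither Alice nor any entity Alice controls holds any voting interest in Larkspur.
So before the transaction, Alice does not control Larkspur.
After the purchase, Alice holds 73% of Larkspur directly, and Saoirse's stake falls to 27%.
Alice holds 73% of Larkspur, so Alice controls Larkspur.
Alice did not control Larkspur before and does after, so the clause is triggered.

Yes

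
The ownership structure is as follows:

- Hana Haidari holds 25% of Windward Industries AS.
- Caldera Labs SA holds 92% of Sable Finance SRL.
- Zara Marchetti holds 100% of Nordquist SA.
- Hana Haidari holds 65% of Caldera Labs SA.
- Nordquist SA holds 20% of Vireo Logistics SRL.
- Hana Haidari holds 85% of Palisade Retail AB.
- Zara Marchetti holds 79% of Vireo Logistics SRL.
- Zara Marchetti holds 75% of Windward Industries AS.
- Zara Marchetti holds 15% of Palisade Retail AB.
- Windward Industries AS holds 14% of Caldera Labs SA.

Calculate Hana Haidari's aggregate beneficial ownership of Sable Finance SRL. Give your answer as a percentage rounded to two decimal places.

63.02%

Hana reaches Sable along 2 paths.
Via Windward → Caldera: 25% × 14% × 92% = 3.22%.
Via Caldera: 65% × 92% = 59.8%.
Total: 3.22% + 59.8% = 63.02%.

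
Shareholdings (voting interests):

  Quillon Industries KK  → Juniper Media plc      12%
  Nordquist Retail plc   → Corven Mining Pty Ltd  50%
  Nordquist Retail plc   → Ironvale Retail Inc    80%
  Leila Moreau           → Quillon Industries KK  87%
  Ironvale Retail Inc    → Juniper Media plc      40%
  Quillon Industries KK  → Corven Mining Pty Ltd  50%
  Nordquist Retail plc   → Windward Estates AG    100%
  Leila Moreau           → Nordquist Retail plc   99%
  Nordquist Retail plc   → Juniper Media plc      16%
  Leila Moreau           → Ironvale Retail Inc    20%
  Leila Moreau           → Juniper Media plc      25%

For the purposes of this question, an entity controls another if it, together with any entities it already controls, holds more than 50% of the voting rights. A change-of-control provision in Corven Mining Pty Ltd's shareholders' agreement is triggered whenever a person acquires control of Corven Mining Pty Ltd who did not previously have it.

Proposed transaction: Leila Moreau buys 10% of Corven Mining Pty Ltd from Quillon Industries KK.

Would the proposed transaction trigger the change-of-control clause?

The purchase adds only to Leila's holdings (Quillon's stake shrinks), so Leila is the only person who could newly come to control Corven.
Leila holds 99% of Nordquist, so Leila controls Nordquist.
Leila holds 87% of Quillon, so Leila controls Quillon.
Quillon and Nordquist together hold 50% + 50% = 100% of Corven, so Leila controls Corven.
So Leila already controls Corven before the transaction.
After the purchase, Leila holds 10% of Corven directly, and Quillon's stake falls to 40%.
Leila controlled Corven already, so this is not a new person acquiring control; every other person's position is unchanged or reduced.
No new person acquires control, so the clause is not triggered.

No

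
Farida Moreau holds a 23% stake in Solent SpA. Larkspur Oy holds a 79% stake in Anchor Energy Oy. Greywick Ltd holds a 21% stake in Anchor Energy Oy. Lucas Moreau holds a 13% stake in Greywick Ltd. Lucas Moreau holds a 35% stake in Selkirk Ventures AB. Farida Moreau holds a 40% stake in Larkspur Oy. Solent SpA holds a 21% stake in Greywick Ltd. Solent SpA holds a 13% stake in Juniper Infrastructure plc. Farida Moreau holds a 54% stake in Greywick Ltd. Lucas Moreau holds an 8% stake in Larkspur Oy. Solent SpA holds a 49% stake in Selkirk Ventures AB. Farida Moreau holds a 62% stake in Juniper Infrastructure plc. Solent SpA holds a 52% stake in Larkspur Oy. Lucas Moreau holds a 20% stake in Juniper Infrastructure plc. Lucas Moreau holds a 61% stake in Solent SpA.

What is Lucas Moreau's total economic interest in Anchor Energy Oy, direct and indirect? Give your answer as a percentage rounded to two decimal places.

Lucas reaches Anchor along 4 paths.
Via Solent → Larkspur: 61% × 52% × 79% = 25.0588%.
Via Larkspur: 8% × 79% = 6.32%.
Via Solent → Greywick: 61% × 21% × 21% = 2.6901%.
Via Greywick: 13% × 21% = 2.73%.
Total: 25.0588% + 6.32% + 2.6901% + 2.73% = 36.7989%.
Rounded: 36.80%.

36.80%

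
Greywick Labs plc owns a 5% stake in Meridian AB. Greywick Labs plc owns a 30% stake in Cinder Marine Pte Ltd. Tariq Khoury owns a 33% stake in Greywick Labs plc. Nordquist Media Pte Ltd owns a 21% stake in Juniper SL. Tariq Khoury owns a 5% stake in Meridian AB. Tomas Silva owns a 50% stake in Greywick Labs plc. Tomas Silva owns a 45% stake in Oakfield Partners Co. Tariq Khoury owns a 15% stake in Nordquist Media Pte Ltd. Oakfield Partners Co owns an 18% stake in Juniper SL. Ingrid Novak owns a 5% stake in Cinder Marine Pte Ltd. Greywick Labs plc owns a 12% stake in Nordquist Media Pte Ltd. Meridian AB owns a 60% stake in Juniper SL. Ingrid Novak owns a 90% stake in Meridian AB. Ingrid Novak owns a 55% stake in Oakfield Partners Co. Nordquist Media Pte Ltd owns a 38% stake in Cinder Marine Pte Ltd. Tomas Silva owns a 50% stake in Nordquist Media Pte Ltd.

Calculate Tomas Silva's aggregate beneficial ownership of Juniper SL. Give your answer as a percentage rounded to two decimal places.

21.36%

Tomas reaches Juniper along 4 paths.
Via Nordquist: 50% × 21% = 10.5%.
Via Greywick → Nordquist: 50% × 12% × 21% = 1.26%.
Via Greywick → Meridian: 50% × 5% × 60% = 1.5%.
Via Oakfield: 45% × 18% = 8.1%.
Total: 10.5% + 1.26% + 1.5% + 8.1% = 21.36%.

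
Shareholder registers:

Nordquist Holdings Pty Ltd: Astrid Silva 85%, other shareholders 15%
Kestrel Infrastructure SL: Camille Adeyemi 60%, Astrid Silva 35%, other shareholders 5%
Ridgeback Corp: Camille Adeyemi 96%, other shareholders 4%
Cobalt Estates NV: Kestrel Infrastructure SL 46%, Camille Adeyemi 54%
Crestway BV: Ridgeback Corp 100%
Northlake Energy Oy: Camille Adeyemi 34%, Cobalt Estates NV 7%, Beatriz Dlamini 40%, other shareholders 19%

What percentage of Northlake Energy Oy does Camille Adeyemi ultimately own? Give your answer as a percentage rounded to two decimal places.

Camille reaches Northlake along 3 paths.
Direct stake: 34% = 34%.
Via Kestrel → Cobalt: 60% × 46% × 7% = 1.932%.
Via Cobalt: 54% × 7% = 3.78%.
Total: 34% + 1.932% + 3.78% = 39.712%.
Rounded: 39.71%.

39.71%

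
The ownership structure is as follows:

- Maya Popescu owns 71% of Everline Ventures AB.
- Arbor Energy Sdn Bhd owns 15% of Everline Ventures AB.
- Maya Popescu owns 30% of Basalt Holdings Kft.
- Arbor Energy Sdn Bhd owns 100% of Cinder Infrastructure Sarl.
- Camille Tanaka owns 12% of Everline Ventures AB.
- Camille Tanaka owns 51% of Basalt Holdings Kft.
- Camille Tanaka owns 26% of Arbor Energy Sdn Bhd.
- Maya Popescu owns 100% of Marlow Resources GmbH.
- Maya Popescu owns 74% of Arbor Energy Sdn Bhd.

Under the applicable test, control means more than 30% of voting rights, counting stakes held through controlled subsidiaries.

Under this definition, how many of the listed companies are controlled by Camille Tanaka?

Camille holds 51% of Basalt, so Camille controls Basalt.
No other company's threshold is met.
Camille controls 1 company.

1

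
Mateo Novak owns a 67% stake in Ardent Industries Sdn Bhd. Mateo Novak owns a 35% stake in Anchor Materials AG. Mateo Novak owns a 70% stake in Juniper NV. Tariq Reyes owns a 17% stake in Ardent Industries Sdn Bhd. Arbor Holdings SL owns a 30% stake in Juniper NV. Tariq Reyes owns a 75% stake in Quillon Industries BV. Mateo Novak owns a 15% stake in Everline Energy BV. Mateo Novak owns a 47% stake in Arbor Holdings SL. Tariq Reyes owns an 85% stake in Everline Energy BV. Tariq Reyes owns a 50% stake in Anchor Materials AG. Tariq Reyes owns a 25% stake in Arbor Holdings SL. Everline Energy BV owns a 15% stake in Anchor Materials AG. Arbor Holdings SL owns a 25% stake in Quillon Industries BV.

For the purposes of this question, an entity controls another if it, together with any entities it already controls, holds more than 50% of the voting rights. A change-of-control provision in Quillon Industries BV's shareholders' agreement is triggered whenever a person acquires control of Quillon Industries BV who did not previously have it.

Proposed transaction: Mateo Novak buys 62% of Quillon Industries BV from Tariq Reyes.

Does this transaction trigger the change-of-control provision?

Yes

The purchase adds only to Mateo's holdings (Tariq's stake shrinks), so Mateo is the only person who could newly come to control Quillon.
Mateo holds 67% of Ardent, so Mateo controls Ardent.
Mateo holds 70% of Juniper, so Mateo controls Juniper.
Neither Mateo nor any entity Mateo controls holds any voting interest in Quillon.
So before the transaction, Mateo does not control Quillon.
After the purchase, Mateo holds 62% of Quillon directly, and Tariq's stake falls to 13%.
Mateo holds 62% of Quillon, so Mateo controls Quillon.
Mateo did not control Quillon before and does after, so the clause is triggered.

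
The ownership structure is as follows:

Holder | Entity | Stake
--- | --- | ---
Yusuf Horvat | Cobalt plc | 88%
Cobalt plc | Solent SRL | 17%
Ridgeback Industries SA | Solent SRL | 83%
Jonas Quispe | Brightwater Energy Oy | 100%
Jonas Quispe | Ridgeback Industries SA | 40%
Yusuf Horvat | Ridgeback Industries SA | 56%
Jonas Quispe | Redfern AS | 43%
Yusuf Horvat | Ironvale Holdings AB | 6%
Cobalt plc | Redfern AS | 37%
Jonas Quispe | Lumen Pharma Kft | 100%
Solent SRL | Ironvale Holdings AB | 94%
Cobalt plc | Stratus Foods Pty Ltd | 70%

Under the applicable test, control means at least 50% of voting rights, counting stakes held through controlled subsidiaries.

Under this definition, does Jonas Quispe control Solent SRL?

Jonas holds 100% of Brightwater, so Jonas controls Brightwater.
Jonas holds 100% of Lumen, so Jonas controls Lumen.
Neither Jonas nor any entity Jonas controls holds any voting interest in Solent.
So Jonas does not control Solent.

No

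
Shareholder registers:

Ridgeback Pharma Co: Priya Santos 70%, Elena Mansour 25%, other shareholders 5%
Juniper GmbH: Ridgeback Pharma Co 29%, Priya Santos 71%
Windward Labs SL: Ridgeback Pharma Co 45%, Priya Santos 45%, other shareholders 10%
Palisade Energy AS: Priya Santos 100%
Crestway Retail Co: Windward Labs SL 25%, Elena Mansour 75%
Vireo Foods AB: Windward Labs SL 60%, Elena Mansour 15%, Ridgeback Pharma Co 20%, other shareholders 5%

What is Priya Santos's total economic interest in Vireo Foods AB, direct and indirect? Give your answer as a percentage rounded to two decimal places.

59.90%

Priya reaches Vireo along 3 paths.
Via Ridgeback → Windward: 70% × 45% × 60% = 18.9%.
Via Windward: 45% × 60% = 27%.
Via Ridgeback: 70% × 20% = 14%.
Total: 18.9% + 27% + 14% = 59.9%.
Rounded: 59.90%.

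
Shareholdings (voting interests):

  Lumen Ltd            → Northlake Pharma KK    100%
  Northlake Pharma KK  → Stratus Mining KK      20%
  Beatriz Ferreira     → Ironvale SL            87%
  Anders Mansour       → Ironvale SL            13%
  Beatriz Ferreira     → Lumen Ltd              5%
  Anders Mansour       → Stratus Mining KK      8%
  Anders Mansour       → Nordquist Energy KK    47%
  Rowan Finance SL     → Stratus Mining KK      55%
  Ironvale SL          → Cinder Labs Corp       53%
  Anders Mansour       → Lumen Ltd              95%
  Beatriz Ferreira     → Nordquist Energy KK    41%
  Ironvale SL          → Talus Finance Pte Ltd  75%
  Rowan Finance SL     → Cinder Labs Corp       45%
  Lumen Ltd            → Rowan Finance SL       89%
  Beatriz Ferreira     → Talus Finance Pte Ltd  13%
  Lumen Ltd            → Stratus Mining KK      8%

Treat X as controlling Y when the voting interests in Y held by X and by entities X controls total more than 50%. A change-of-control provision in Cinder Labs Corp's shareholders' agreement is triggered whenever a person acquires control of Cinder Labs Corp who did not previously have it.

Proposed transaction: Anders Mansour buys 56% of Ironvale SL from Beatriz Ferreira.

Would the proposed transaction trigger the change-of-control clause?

The purchase adds only to Anders's holdings (Beatriz's stake shrinks), so Anders is the only person who could newly come to control Cinder.
Anders holds 95% of Lumen, so Anders controls Lumen.
Lumen holds 89% of Rowan, so Anders controls Rowan.
Lumen holds 100% of Northlake, so Anders controls Northlake.
Rowan and Anders and Northlake and Lumen together hold 55% + 8% + 20% + 8% = 91% of Stratus, so Anders controls Stratus.
In Cinder, Anders's side holds only 45%, not > 50%.
So before the transaction, Anders does not control Cinder.
After the purchase, Anders's direct stake in Ironvale rises to 13% + 56% = 69%, and Beatriz's stake falls to 31%.
Anders holds 69% of Ironvale, so Anders controls Ironvale.
Rowan and Ironvale together hold 45% + 53% = 98% of Cinder, so Anders controls Cinder.
Anders did not control Cinder before and does after, so the clause is triggered.

Yes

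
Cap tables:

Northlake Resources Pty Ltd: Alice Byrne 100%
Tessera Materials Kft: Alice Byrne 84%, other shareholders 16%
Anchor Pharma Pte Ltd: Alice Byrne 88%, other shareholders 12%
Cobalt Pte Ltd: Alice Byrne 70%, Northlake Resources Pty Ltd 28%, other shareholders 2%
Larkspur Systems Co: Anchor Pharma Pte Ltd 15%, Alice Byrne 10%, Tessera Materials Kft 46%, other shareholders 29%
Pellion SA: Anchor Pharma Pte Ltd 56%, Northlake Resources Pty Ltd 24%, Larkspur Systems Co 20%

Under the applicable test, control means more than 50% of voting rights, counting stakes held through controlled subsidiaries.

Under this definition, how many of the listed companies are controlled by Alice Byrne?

6

Alice holds 100% of Northlake, so Alice controls Northlake.
Alice holds 84% of Tessera, so Alice controls Tessera.
Alice holds 88% of Anchor, so Alice controls Anchor.
Alice and Northlake together hold 70% + 28% = 98% of Cobalt, so Alice controls Cobalt.
Anchor and Alice and Tessera together hold 15% + 10% + 46% = 71% of Larkspur, so Alice controls Larkspur.
Anchor and Northlake and Larkspur together hold 56% + 24% + 20% = 100% of Pellion, so Alice controls Pellion.
Alice controls 6 companies.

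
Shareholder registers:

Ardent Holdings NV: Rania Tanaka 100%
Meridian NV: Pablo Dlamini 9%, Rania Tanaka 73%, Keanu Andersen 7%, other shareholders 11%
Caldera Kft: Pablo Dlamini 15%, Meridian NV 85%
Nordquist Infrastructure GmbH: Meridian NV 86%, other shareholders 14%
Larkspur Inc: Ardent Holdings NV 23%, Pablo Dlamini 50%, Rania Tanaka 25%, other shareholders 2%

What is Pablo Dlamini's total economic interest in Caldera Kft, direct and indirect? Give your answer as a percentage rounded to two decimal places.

Pablo reaches Caldera along 2 paths.
Direct stake: 15% = 15%.
Via Meridian: 9% × 85% = 7.65%.
Total: 15% + 7.65% = 22.65%.

22.65%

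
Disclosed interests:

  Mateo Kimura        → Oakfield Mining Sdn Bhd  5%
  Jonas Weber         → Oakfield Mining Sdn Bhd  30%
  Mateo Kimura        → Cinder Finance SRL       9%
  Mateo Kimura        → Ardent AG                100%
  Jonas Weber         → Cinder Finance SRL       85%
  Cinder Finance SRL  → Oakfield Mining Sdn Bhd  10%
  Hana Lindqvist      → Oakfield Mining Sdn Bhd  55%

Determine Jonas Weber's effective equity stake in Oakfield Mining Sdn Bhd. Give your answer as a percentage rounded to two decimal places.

Jonas reaches Oakfield along 2 paths.
Direct stake: 30% = 30%.
Via Cinder: 85% × 10% = 8.5%.
Total: 30% + 8.5% = 38.5%.
Rounded: 38.50%.

38.50%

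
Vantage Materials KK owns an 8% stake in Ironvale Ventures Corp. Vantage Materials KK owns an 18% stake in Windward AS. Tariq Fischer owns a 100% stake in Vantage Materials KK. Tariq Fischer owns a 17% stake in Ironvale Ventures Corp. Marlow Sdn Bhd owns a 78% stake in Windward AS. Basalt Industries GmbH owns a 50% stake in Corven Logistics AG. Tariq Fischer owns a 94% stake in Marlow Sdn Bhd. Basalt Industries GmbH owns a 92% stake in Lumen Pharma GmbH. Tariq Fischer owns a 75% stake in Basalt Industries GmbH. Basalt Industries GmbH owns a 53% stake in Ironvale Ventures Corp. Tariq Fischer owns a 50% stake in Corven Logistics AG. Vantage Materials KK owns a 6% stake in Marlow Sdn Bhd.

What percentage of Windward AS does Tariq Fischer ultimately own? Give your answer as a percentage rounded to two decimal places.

96.00%

Tariq reaches Windward along 3 paths.
Via Vantage: 100% × 18% = 18%.
Via Marlow: 94% × 78% = 73.32%.
Via Vantage → Marlow: 100% × 6% × 78% = 4.68%.
Total: 18% + 73.32% + 4.68% = 96%.
Rounded: 96.00%.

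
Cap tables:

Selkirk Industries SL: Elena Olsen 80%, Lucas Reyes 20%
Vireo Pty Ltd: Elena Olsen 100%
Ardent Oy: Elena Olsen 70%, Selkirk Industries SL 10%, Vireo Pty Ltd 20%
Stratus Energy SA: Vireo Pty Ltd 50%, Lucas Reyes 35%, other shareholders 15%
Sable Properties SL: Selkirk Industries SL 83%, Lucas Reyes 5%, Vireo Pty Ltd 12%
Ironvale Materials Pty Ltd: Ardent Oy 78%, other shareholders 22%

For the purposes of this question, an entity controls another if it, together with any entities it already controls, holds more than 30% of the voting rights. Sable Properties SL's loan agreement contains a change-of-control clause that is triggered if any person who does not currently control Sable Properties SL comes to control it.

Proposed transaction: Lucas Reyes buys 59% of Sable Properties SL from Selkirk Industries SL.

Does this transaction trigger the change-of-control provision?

The purchase adds only to Lucas's holdings (Selkirk's stake shrinks), so Lucas is the only person who could newly come to control Sable.
Lucas holds 35% of Stratus, so Lucas controls Stratus.
In Sable, Lucas's side holds only 5%, not > 30%.
So before the transaction, Lucas does not control Sable.
After the purchase, Lucas's direct stake in Sable rises to 5% + 59% = 64%, and Selkirk's stake falls to 24%.
Lucas holds 64% of Sable, so Lucas controls Sable.
Lucas did not control Sable before and does after, so the clause is triggered.

Yes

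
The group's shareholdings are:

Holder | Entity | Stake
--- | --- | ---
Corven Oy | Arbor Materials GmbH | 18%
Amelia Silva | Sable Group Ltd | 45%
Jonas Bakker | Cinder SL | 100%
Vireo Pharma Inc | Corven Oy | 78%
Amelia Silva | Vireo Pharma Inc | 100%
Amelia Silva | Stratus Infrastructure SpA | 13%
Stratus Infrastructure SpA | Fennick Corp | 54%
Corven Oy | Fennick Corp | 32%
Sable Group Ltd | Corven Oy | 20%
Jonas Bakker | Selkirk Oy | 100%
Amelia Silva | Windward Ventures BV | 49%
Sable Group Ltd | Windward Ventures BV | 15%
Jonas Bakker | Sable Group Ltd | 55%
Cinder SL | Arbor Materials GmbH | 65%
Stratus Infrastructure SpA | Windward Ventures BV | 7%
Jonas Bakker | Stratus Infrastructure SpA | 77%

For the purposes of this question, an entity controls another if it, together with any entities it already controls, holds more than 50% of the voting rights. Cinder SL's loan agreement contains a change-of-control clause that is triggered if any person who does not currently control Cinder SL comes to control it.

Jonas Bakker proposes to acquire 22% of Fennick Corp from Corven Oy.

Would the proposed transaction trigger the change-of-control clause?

No

The purchase adds only to Jonas's holdings (Corven's stake shrinks), so Jonas is the only person who could newly come to control Cinder.
Jonas holds 100% of Cinder, so Jonas controls Cinder.
So Jonas already controls Cinder before the transaction.
After the purchase, Jonas holds 22% of Fennick directly, and Corven's stake falls to 10%.
Jonas controlled Cinder already, so this is not a new person acquiring control; every other person's position is unchanged or reduced.
No new person acquires control, so the clause is not triggered.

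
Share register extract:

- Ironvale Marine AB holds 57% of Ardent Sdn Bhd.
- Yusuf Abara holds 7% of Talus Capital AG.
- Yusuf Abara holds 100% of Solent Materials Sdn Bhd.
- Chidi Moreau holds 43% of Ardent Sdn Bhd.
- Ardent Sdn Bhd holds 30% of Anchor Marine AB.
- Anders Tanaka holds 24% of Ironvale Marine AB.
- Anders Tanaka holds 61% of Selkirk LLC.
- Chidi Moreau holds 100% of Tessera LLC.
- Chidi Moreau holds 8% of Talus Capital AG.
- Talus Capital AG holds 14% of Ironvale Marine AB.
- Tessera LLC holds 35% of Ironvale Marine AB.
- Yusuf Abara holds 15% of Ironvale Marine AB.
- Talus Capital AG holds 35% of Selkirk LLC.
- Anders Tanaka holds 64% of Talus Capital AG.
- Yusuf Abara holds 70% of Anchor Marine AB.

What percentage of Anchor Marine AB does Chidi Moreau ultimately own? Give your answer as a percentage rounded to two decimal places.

19.08%

Chidi reaches Anchor along 3 paths.
Via Ardent: 43% × 30% = 12.9%.
Via Tessera → Ironvale → Ardent: 100% × 35% × 57% × 30% = 5.985%.
Via Talus → Ironvale → Ardent: 8% × 14% × 57% × 30% = 0.19152%.
Total: 12.9% + 5.985% + 0.19152% = 19.07652%.
Rounded: 19.08%.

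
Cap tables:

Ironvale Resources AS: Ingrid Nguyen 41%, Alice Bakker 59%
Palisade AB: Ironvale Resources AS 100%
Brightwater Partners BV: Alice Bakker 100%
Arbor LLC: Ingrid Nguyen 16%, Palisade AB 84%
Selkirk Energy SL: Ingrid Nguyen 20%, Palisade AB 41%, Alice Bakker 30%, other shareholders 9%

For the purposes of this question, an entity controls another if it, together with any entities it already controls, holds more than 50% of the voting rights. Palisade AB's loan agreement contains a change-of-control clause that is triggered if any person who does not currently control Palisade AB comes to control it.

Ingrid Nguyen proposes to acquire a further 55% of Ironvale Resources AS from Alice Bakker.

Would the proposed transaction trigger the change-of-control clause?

The purchase adds only to Ingrid's holdings (Alice's stake shrinks), so Ingrid is the only person who could newly come to control Palisade.
Ingrid's largest direct stake is 41% in Ironvale, which does not meet the threshold, so Ingrid controls no company.
Neither Ingrid nor any entity Ingrid controls holds any voting interest in Palisade.
So before the transaction, Ingrid does not control Palisade.
After the purchase, Ingrid's direct stake in Ironvale rises to 41% + 55% = 96%, and Alice's stake falls to 4%.
Ingrid holds 96% of Ironvale, so Ingrid controls Ironvale.
Ironvale holds 100% of Palisade, so Ingrid controls Palisade.
Ingrid did not control Palisade before and does after, so the clause is triggered.

Yes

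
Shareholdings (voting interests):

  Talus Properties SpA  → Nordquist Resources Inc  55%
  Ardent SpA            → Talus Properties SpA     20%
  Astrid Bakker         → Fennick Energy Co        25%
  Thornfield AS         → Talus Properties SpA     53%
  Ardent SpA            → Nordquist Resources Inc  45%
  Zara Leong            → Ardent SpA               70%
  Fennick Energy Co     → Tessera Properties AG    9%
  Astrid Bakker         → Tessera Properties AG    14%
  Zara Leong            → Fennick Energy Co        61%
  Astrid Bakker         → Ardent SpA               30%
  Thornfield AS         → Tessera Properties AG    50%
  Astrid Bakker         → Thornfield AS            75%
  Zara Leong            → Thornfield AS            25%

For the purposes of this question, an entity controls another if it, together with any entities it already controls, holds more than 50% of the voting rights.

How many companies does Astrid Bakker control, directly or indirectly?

Astrid holds 75% of Thornfield, so Astrid controls Thornfield.
Thornfield holds 53% of Talus, so Astrid controls Talus.
Talus holds 55% of Nordquist, so Astrid controls Nordquist.
Astrid and Thornfield together hold 14% + 50% = 64% of Tessera, so Astrid controls Tessera.
No other company's threshold is met.
Astrid controls 4 companies.

4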